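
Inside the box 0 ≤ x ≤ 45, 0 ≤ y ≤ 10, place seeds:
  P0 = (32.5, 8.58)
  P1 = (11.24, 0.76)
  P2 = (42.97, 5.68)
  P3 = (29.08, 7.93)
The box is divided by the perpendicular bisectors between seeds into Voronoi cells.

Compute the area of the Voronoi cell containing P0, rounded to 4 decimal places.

1. box [0,45]×[0,10]: [(0, 0) (45, 0) (45, 10) (0, 10)]
2. ⊥bis P0·P1 via (21.87,4.67): [(23.5878, 0) (45, 0) (45, 10) (19.9095, 10)]  |A|=232.5138
3. ⊥bis P0·P2 via (37.735,7.13): [(23.5878, 0) (35.7601, 0) (38.5299, 10) (19.9095, 10)]  |A|=153.9641
4. ⊥bis P0·P3 via (30.79,8.255): [(32.3589, 0) (35.7601, 0) (38.5299, 10) (30.4583, 10)]  |A|=57.3639
5. canonical 4-gon: [(32.3589, 0) (35.7601, 0) (38.5299, 10) (30.4583, 10)]
6. shoelace: 57.3639

Area of P0's cell: 57.3639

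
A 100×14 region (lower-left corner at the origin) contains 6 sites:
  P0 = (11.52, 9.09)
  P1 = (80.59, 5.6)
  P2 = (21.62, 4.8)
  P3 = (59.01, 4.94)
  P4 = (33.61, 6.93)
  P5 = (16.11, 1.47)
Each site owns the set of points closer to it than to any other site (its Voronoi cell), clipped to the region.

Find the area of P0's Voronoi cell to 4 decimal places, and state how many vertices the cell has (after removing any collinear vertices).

Area of P0's cell: 202.5773 (5 vertices)

1. box [0,100]×[0,14]: [(0, 0) (100, 0) (100, 14) (0, 14)]
2. ⊥bis P0·P1 via (46.055,7.345): [(0, 0) (45.6839, 0) (46.3913, 14) (0, 14)]  |A|=644.5259
3. ⊥bis P0·P2 via (16.57,6.945): [(0, 0) (13.6201, 0) (19.5666, 14) (0, 14)]  |A|=232.3071
4. ⊥bis P0·P3 via (35.265,7.015): [(0, 0) (13.6201, 0) (19.5666, 14) (0, 14)]  |A|=232.3071
5. ⊥bis P0·P4 via (22.565,8.01): [(0, 0) (13.6201, 0) (19.5666, 14) (0, 14)]  |A|=232.3071
6. ⊥bis P0·P5 via (13.815,5.28): [(0, 0) (5.0495, 0) (16.5669, 6.9376) (19.5666, 14) (0, 14)]  |A|=202.5773
7. canonical 5-gon: [(0, 0) (5.0495, 0) (16.5669, 6.9376) (19.5666, 14) (0, 14)]
8. shoelace: 202.5773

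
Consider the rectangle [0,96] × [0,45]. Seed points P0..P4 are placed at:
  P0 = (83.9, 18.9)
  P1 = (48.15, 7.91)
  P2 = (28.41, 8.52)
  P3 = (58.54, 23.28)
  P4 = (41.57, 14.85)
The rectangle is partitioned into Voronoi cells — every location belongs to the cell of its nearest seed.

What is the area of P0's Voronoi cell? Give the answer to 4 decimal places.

1. box [0,96]×[0,45]: [(0, 0) (96, 0) (96, 45) (0, 45)]
2. ⊥bis P0·P1 via (66.025,13.405): [(70.1459, 0) (96, 0) (96, 45) (56.3123, 45)]  |A|=1474.6913
3. ⊥bis P0·P2 via (56.155,13.71): [(70.1459, 0) (96, 0) (96, 45) (56.3123, 45)]  |A|=1474.6913
4. ⊥bis P0·P3 via (71.22,21.09): [(68.5014, 5.3494) (70.1459, 0) (96, 0) (96, 45) (75.3496, 45)]  |A|=1097.2717
5. ⊥bis P0·P4 via (62.735,16.875): [(68.5014, 5.3494) (70.1459, 0) (96, 0) (96, 45) (75.3496, 45)]  |A|=1097.2717
6. canonical 5-gon: [(68.5014, 5.3494) (70.1459, 0) (96, 0) (96, 45) (75.3496, 45)]
7. shoelace: 1097.2717

Area of P0's cell: 1097.2717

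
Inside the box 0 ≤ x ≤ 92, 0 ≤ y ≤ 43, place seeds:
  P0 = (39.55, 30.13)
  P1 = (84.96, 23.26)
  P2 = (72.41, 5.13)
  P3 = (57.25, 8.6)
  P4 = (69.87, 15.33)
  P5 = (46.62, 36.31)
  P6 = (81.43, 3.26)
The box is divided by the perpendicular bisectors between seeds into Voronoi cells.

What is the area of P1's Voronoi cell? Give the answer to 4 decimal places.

Area of P1's cell: 561.6114

1. box [0,92]×[0,43]: [(0, 0) (92, 0) (92, 43) (0, 43)]
2. ⊥bis P1·P0 via (62.255,26.695): [(58.2164, 0) (92, 0) (92, 43) (64.7218, 43)]  |A|=1312.8305
3. ⊥bis P1·P2 via (78.685,14.195): [(62.1007, 25.675) (92, 4.9781) (92, 43) (64.7218, 43)]  |A|=804.7123
4. ⊥bis P1·P3 via (71.105,15.93): [(62.9565, 31.3321) (68.1733, 21.4714) (92, 4.9781) (92, 43) (64.7218, 43)]  |A|=785.737
5. ⊥bis P1·P4 via (77.415,19.295): [(80.9014, 12.6608) (92, 4.9781) (92, 43) (64.9577, 43)]  |A|=621.2169
6. ⊥bis P1·P5 via (65.79,29.785): [(68.1927, 36.8441) (80.9014, 12.6608) (92, 4.9781) (92, 43) (70.2881, 43)]  |A|=604.8102
7. ⊥bis P1·P6 via (83.195,13.26): [(68.1927, 36.8441) (80.3198, 13.7675) (92, 11.7059) (92, 43) (70.2881, 43)]  |A|=561.6114
8. canonical 5-gon: [(68.1927, 36.8441) (80.3198, 13.7675) (92, 11.7059) (92, 43) (70.2881, 43)]
9. shoelace: 561.6114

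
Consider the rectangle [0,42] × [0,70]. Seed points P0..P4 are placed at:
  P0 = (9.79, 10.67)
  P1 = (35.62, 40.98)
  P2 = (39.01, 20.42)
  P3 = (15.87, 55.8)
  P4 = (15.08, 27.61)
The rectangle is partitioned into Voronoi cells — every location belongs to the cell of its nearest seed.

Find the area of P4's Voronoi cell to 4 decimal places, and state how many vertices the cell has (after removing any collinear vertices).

1. box [0,42]×[0,70]: [(0, 0) (42, 0) (42, 70) (0, 70)]
2. ⊥bis P4·P0 via (12.435,19.14): [(0, 23.0232) (42, 9.9075) (42, 70) (0, 70)]  |A|=2248.456
3. ⊥bis P4·P1 via (25.35,34.295): [(0, 23.0232) (41.0266, 10.2115) (2.1087, 70) (0, 70)]  |A|=1026.6877
4. ⊥bis P4·P2 via (27.045,24.015): [(0, 23.0232) (24.4527, 15.3871) (28.623, 29.2668) (2.1087, 70) (0, 70)]  |A|=900.8753
5. ⊥bis P4·P3 via (15.475,41.705): [(0, 42.1387) (0, 23.0232) (24.4527, 15.3871) (28.623, 29.2668) (20.6205, 41.5608)]  |A|=583.6328
6. canonical 5-gon: [(0, 42.1387) (0, 23.0232) (24.4527, 15.3871) (28.623, 29.2668) (20.6205, 41.5608)]
7. shoelace: 583.6328

Area of P4's cell: 583.6328 (5 vertices)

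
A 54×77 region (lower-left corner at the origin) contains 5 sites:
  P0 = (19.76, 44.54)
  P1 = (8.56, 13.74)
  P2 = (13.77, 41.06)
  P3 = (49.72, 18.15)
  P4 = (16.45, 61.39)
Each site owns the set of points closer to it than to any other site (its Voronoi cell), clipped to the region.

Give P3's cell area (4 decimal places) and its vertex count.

1. box [0,54]×[0,77]: [(0, 0) (54, 0) (54, 77) (0, 77)]
2. ⊥bis P3·P0 via (34.74,31.345): [(7.13, 0) (54, 0) (54, 53.2105)]  |A|=1246.9863
3. ⊥bis P3·P1 via (29.14,15.945): [(28.2762, 24.0068) (30.8484, 0) (54, 0) (54, 53.2105)]  |A|=962.2851
4. ⊥bis P3·P2 via (31.745,29.605): [(28.2762, 24.0068) (30.8484, 0) (54, 0) (54, 53.2105)]  |A|=962.2851
5. ⊥bis P3·P4 via (33.085,39.77): [(28.2762, 24.0068) (30.8484, 0) (54, 0) (54, 53.2105)]  |A|=962.2851
6. canonical 4-gon: [(28.2762, 24.0068) (30.8484, 0) (54, 0) (54, 53.2105)]
7. shoelace: 962.2851

Area of P3's cell: 962.2851 (4 vertices)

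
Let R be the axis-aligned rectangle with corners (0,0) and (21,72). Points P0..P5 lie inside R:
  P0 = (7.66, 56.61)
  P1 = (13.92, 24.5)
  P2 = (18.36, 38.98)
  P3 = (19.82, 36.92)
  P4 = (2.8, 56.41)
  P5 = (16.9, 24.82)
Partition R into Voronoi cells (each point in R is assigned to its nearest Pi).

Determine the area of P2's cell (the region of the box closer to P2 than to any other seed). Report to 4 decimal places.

1. box [0,21]×[0,72]: [(0, 0) (21, 0) (21, 72) (0, 72)]
2. ⊥bis P2·P0 via (13.01,47.795): [(0, 39.899) (0, 0) (21, 0) (21, 52.6443)]  |A|=971.7042
3. ⊥bis P2·P1 via (16.14,31.74): [(0, 39.899) (0, 36.689) (21, 30.2498) (21, 52.6443)]  |A|=268.847
4. ⊥bis P2·P3 via (19.09,37.95): [(0, 39.899) (0, 36.689) (12.0831, 32.984) (21, 39.3037) (21, 52.6443)]  |A|=228.4807
5. ⊥bis P2·P4 via (10.58,47.695): [(5.7695, 43.4006) (0, 38.2501) (0, 36.689) (12.0831, 32.984) (21, 39.3037) (21, 52.6443)]  |A|=223.7241
6. ⊥bis P2·P5 via (17.63,31.9): [(5.7695, 43.4006) (0, 38.2501) (0, 36.689) (12.0831, 32.984) (21, 39.3037) (21, 52.6443)]  |A|=223.7241
7. canonical 6-gon: [(5.7695, 43.4006) (0, 38.2501) (0, 36.689) (12.0831, 32.984) (21, 39.3037) (21, 52.6443)]
8. shoelace: 223.7241

Area of P2's cell: 223.7241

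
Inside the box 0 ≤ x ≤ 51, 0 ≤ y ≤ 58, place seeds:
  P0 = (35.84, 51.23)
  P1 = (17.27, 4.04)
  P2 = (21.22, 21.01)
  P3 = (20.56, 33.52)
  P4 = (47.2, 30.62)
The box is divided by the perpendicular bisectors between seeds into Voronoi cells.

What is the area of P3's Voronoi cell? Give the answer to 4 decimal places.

Area of P3's cell: 804.7351

1. box [0,51]×[0,58]: [(0, 0) (51, 0) (51, 58) (0, 58)]
2. ⊥bis P3·P0 via (28.2,42.375): [(0, 0) (51, 0) (51, 22.7034) (10.0901, 58) (0, 58)]  |A|=2236.0105
3. ⊥bis P3·P1 via (18.915,18.78): [(0, 20.8909) (51, 15.1993) (51, 22.7034) (10.0901, 58) (0, 58)]  |A|=1315.71
4. ⊥bis P3·P2 via (20.89,27.265): [(0, 26.1629) (44.2826, 28.4991) (10.0901, 58) (0, 58)]  |A|=853.7482
5. ⊥bis P3·P4 via (33.88,32.07): [(0, 26.1629) (33.4289, 27.9265) (34.4178, 37.0103) (10.0901, 58) (0, 58)]  |A|=804.7351
6. canonical 5-gon: [(0, 26.1629) (33.4289, 27.9265) (34.4178, 37.0103) (10.0901, 58) (0, 58)]
7. shoelace: 804.7351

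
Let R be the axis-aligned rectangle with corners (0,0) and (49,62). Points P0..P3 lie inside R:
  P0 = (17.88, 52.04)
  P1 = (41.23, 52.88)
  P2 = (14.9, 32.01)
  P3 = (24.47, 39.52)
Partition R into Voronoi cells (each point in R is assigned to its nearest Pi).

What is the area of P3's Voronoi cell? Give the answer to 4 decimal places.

1. box [0,49]×[0,62]: [(0, 0) (49, 0) (49, 62) (0, 62)]
2. ⊥bis P3·P0 via (21.175,45.78): [(0, 34.6344) (0, 0) (49, 0) (49, 60.4259)]  |A|=2328.9768
3. ⊥bis P3·P1 via (32.85,46.2): [(29.6351, 50.233) (0, 34.6344) (0, 0) (49, 0) (49, 25.94)]  |A|=1995.0687
4. ⊥bis P3·P2 via (19.685,35.765): [(29.6351, 50.233) (14.5587, 42.2975) (47.7514, 0) (49, 0) (49, 25.94)]  |A|=733.0724
5. canonical 5-gon: [(29.6351, 50.233) (14.5587, 42.2975) (47.7514, 0) (49, 0) (49, 25.94)]
6. shoelace: 733.0724

Area of P3's cell: 733.0724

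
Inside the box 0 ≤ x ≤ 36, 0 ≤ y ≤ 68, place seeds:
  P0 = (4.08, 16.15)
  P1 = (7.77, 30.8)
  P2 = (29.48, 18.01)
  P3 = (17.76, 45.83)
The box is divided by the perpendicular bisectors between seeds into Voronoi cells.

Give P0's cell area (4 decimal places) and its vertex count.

1. box [0,36]×[0,68]: [(0, 0) (36, 0) (36, 68) (0, 68)]
2. ⊥bis P0·P1 via (5.925,23.475): [(0, 24.9674) (0, 0) (36, 0) (36, 15.8998)]  |A|=735.609
3. ⊥bis P0·P2 via (16.78,17.08): [(16.5069, 20.8097) (0, 24.9674) (0, 0) (18.0307, 0)]  |A|=393.6736
4. ⊥bis P0·P3 via (10.92,30.99): [(16.5069, 20.8097) (0, 24.9674) (0, 0) (18.0307, 0)]  |A|=393.6736
5. canonical 4-gon: [(16.5069, 20.8097) (0, 24.9674) (0, 0) (18.0307, 0)]
6. shoelace: 393.6736

Area of P0's cell: 393.6736 (4 vertices)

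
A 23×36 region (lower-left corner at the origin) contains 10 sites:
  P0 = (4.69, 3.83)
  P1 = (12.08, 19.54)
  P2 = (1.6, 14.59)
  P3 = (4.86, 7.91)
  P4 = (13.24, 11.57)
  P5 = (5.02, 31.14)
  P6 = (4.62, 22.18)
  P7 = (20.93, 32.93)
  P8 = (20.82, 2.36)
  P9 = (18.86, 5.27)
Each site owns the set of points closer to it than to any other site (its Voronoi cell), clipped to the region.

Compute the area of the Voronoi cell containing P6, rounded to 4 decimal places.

1. box [0,23]×[0,36]: [(0, 0) (23, 0) (23, 36) (0, 36)]
2. ⊥bis P6·P0 via (4.655,13.005): [(0, 12.9872) (23, 13.075) (23, 36) (0, 36)]  |A|=528.2844
3. ⊥bis P6·P1 via (8.35,20.86): [(0, 12.9872) (5.5715, 13.0085) (13.7079, 36) (0, 36)]  |A|=221.6893
4. ⊥bis P6·P2 via (3.11,18.385): [(0, 19.6224) (6.9355, 16.8629) (13.7079, 36) (0, 36)]  |A|=187.9575
5. ⊥bis P6·P3 via (4.74,15.045): [(0, 19.6224) (6.9355, 16.8629) (13.7079, 36) (0, 36)]  |A|=187.9575
6. ⊥bis P6·P4 via (8.93,16.875): [(0, 19.6224) (6.9355, 16.8629) (13.7079, 36) (0, 36)]  |A|=187.9575
7. ⊥bis P6·P5 via (4.82,26.66): [(0, 26.8752) (0, 19.6224) (6.9355, 16.8629) (10.3157, 26.4147)]  |A|=75.1956
8. ⊥bis P6·P7 via (12.775,27.555): [(0, 26.8752) (0, 19.6224) (6.9355, 16.8629) (10.3157, 26.4147)]  |A|=75.1956
9. ⊥bis P6·P8 via (12.72,12.27): [(0, 26.8752) (0, 19.6224) (6.9355, 16.8629) (10.3157, 26.4147)]  |A|=75.1956
10. ⊥bis P6·P9 via (11.74,13.725): [(0, 26.8752) (0, 19.6224) (6.9355, 16.8629) (10.3157, 26.4147)]  |A|=75.1956
11. canonical 4-gon: [(0, 26.8752) (0, 19.6224) (6.9355, 16.8629) (10.3157, 26.4147)]
12. shoelace: 75.1956

Area of P6's cell: 75.1956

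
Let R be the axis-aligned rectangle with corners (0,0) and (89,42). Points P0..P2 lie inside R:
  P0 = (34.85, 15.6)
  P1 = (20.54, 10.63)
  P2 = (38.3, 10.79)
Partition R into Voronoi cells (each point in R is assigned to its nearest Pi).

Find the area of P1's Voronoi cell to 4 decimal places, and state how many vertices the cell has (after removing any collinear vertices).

Area of P1's cell: 1037.1282 (5 vertices)

1. box [0,89]×[0,42]: [(0, 0) (89, 0) (89, 42) (0, 42)]
2. ⊥bis P1·P0 via (27.695,13.115): [(0, 0) (32.25, 0) (17.663, 42) (0, 42)]  |A|=1048.1715
3. ⊥bis P1·P2 via (29.42,10.71): [(0, 0) (29.5165, 0) (29.4437, 8.08) (17.663, 42) (0, 42)]  |A|=1037.1282
4. canonical 5-gon: [(0, 0) (29.5165, 0) (29.4437, 8.08) (17.663, 42) (0, 42)]
5. shoelace: 1037.1282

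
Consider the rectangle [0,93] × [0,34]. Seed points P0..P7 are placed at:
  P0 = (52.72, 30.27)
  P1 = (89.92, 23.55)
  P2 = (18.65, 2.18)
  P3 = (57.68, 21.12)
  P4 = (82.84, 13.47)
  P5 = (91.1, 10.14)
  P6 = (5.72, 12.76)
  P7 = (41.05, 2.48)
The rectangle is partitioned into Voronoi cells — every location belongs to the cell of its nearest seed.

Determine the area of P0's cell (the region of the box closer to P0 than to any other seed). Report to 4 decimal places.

1. box [0,93]×[0,34]: [(0, 0) (93, 0) (93, 34) (0, 34)]
2. ⊥bis P0·P1 via (71.32,26.91): [(0, 0) (66.4588, 0) (72.6008, 34) (0, 34)]  |A|=2364.0134
3. ⊥bis P0·P2 via (35.685,16.225): [(49.0622, 0) (66.4588, 0) (72.6008, 34) (21.0299, 34)]  |A|=1172.4484
4. ⊥bis P0·P3 via (55.2,25.695): [(36.3167, 15.4588) (70.5207, 34) (21.0299, 34)]  |A|=458.8094
5. ⊥bis P0·P4 via (67.78,21.87): [(36.3167, 15.4588) (70.5207, 34) (21.0299, 34)]  |A|=458.8094
6. ⊥bis P0·P5 via (71.91,20.205): [(36.3167, 15.4588) (70.5207, 34) (21.0299, 34)]  |A|=458.8094
7. ⊥bis P0·P6 via (29.22,21.515): [(27.4859, 26.1695) (36.3167, 15.4588) (70.5207, 34) (24.5687, 34)]  |A|=444.9543
8. ⊥bis P0·P7 via (46.885,16.375): [(27.4859, 26.1695) (29.5645, 23.6485) (41.8823, 18.4758) (70.5207, 34) (24.5687, 34)]  |A|=411.9782
9. canonical 5-gon: [(27.4859, 26.1695) (29.5645, 23.6485) (41.8823, 18.4758) (70.5207, 34) (24.5687, 34)]
10. shoelace: 411.9782

Area of P0's cell: 411.9782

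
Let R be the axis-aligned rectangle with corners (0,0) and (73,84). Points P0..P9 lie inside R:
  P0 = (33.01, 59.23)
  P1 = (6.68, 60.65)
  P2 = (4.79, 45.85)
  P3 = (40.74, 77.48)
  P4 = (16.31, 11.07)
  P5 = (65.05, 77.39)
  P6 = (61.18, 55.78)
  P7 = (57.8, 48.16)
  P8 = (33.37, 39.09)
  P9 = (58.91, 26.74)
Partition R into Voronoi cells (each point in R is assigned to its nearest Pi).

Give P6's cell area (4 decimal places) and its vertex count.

1. box [0,73]×[0,84]: [(0, 0) (73, 0) (73, 84) (0, 84)]
2. ⊥bis P6·P0 via (47.095,57.505): [(40.0523, 0) (73, 0) (73, 84) (50.3399, 84)]  |A|=2335.5283
3. ⊥bis P6·P1 via (33.93,58.215): [(40.0523, 0) (73, 0) (73, 84) (50.3399, 84)]  |A|=2335.5283
4. ⊥bis P6·P2 via (32.985,50.815): [(40.8239, 6.2999) (41.9333, 0) (73, 0) (73, 84) (50.3399, 84)]  |A|=2329.6034
5. ⊥bis P6·P3 via (50.96,66.63): [(47.8543, 63.7046) (40.8239, 6.2999) (41.9333, 0) (73, 0) (73, 84) (69.4008, 84)]  |A|=2136.1792
6. ⊥bis P6·P4 via (38.745,33.425): [(47.8543, 63.7046) (43.5547, 28.598) (72.0508, 0) (73, 0) (73, 84) (69.4008, 84)]  |A|=1684.557
7. ⊥bis P6·P5 via (63.115,66.585): [(52.8616, 68.4212) (47.8543, 63.7046) (43.5547, 28.598) (72.0508, 0) (73, 0) (73, 64.8148)]  |A|=1463.3413
8. ⊥bis P6·P7 via (59.49,51.97): [(52.8616, 68.4212) (47.8543, 63.7046) (47.0907, 57.4699) (73, 45.9774) (73, 64.8148)]  |A|=378.5171
9. ⊥bis P6·P8 via (47.275,47.435): [(52.8616, 68.4212) (47.8543, 63.7046) (47.0907, 57.4699) (73, 45.9774) (73, 64.8148)]  |A|=378.5171
10. ⊥bis P6·P9 via (60.045,41.26): [(52.8616, 68.4212) (47.8543, 63.7046) (47.0907, 57.4699) (73, 45.9774) (73, 64.8148)]  |A|=378.5171
11. canonical 5-gon: [(52.8616, 68.4212) (47.8543, 63.7046) (47.0907, 57.4699) (73, 45.9774) (73, 64.8148)]
12. shoelace: 378.5171

Area of P6's cell: 378.5171 (5 vertices)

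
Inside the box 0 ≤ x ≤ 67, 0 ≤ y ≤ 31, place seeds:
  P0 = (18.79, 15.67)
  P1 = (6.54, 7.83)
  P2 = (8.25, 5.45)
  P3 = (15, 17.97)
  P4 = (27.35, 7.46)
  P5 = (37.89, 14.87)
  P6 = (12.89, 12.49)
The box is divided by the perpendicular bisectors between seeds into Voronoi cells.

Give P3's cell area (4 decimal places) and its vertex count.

1. box [0,67]×[0,31]: [(0, 0) (67, 0) (67, 31) (0, 31)]
2. ⊥bis P3·P0 via (16.895,16.82): [(0, 0) (6.6876, 0) (25.5003, 31) (0, 31)]  |A|=498.9123
3. ⊥bis P3·P1 via (10.77,12.9): [(0, 21.8856) (13.2569, 10.8251) (25.5003, 31) (0, 31)]  |A|=317.6471
4. ⊥bis P3·P2 via (11.625,11.71): [(0, 21.8856) (13.2398, 10.8394) (13.2592, 10.8289) (25.5003, 31) (0, 31)]  |A|=317.6471
5. ⊥bis P3·P4 via (21.175,12.715): [(0, 21.8856) (13.2398, 10.8394) (13.2592, 10.8289) (25.5003, 31) (0, 31)]  |A|=317.6471
6. ⊥bis P3·P5 via (26.445,16.42): [(0, 21.8856) (13.2398, 10.8394) (13.2592, 10.8289) (25.5003, 31) (0, 31)]  |A|=317.6471
7. ⊥bis P3·P6 via (13.945,15.23): [(0, 21.8856) (2.863, 19.497) (15.5541, 14.6104) (25.5003, 31) (0, 31)]  |A|=288.0144
8. canonical 5-gon: [(0, 21.8856) (2.863, 19.497) (15.5541, 14.6104) (25.5003, 31) (0, 31)]
9. shoelace: 288.0144

Area of P3's cell: 288.0144 (5 vertices)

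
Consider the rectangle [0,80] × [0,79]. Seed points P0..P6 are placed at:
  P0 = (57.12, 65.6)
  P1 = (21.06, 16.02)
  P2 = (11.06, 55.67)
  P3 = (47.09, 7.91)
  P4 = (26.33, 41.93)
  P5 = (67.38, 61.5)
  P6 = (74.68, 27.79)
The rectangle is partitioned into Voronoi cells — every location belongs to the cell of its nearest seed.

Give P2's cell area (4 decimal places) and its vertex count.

1. box [0,80]×[0,79]: [(0, 0) (80, 0) (80, 79) (0, 79)]
2. ⊥bis P2·P0 via (34.09,60.635): [(0, 0) (47.1622, 0) (30.1307, 79) (0, 79)]  |A|=3053.0703
3. ⊥bis P2·P1 via (16.06,35.845): [(0, 31.7946) (38.229, 41.4362) (30.1307, 79) (0, 79)]  |A|=1468.2218
4. ⊥bis P2·P3 via (29.075,31.79): [(0, 31.7946) (38.229, 41.4362) (30.1307, 79) (0, 79)]  |A|=1468.2218
5. ⊥bis P2·P4 via (18.695,48.8): [(0, 31.7946) (4.3896, 32.9016) (33.1727, 64.8898) (30.1307, 79) (0, 79)]  |A|=1049.8156
6. ⊥bis P2·P5 via (39.22,58.585): [(0, 31.7946) (4.3896, 32.9016) (33.1727, 64.8898) (30.1307, 79) (0, 79)]  |A|=1049.8156
7. ⊥bis P2·P6 via (42.87,41.73): [(0, 31.7946) (4.3896, 32.9016) (33.1727, 64.8898) (30.1307, 79) (0, 79)]  |A|=1049.8156
8. canonical 5-gon: [(0, 31.7946) (4.3896, 32.9016) (33.1727, 64.8898) (30.1307, 79) (0, 79)]
9. shoelace: 1049.8156

Area of P2's cell: 1049.8156 (5 vertices)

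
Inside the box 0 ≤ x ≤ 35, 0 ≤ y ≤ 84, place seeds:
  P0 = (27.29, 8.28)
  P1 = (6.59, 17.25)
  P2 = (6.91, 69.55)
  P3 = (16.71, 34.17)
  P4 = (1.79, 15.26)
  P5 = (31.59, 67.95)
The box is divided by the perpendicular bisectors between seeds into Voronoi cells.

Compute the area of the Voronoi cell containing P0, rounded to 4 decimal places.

Area of P0's cell: 437.1697

1. box [0,35]×[0,84]: [(0, 0) (35, 0) (35, 84) (0, 84)]
2. ⊥bis P0·P1 via (16.94,12.765): [(11.4085, 0) (35, 0) (35, 54.4419)]  |A|=642.1833
3. ⊥bis P0·P2 via (17.1,38.915): [(30.1531, 43.2568) (11.4085, 0) (35, 0) (35, 44.869)]  |A|=618.9839
4. ⊥bis P0·P3 via (22,21.225): [(20.306, 20.5328) (11.4085, 0) (35, 0) (35, 26.5375)]  |A|=437.1697
5. ⊥bis P0·P4 via (14.54,11.77): [(20.306, 20.5328) (11.4085, 0) (35, 0) (35, 26.5375)]  |A|=437.1697
6. ⊥bis P0·P5 via (29.44,38.115): [(20.306, 20.5328) (11.4085, 0) (35, 0) (35, 26.5375)]  |A|=437.1697
7. canonical 4-gon: [(20.306, 20.5328) (11.4085, 0) (35, 0) (35, 26.5375)]
8. shoelace: 437.1697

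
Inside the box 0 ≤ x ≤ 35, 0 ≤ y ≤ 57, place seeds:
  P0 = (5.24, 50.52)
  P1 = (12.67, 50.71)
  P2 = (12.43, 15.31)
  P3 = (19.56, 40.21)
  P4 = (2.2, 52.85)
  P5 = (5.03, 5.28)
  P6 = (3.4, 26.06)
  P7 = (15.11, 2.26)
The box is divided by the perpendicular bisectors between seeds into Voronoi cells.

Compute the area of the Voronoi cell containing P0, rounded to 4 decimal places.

Area of P0's cell: 126.3732

1. box [0,35]×[0,57]: [(0, 0) (35, 0) (35, 57) (0, 57)]
2. ⊥bis P0·P1 via (8.955,50.615): [(0, 0) (10.2493, 0) (8.7917, 57) (0, 57)]  |A|=542.6699
3. ⊥bis P0·P2 via (8.835,32.915): [(0, 31.1109) (9.4046, 33.0313) (8.7917, 57) (0, 57)]  |A|=227.1021
4. ⊥bis P0·P3 via (12.4,45.365): [(0, 31.1109) (2.5058, 31.6226) (9.2028, 40.9243) (8.7917, 57) (0, 57)]  |A|=199.7339
5. ⊥bis P0·P4 via (3.72,51.685): [(0, 46.8314) (0, 31.1109) (2.5058, 31.6226) (9.2028, 40.9243) (8.7917, 57) (7.7937, 57)]  |A|=160.1087
6. ⊥bis P0·P5 via (5.135,27.9): [(0, 46.8314) (0, 31.1109) (2.5058, 31.6226) (9.2028, 40.9243) (8.7917, 57) (7.7937, 57)]  |A|=160.1087
7. ⊥bis P0·P6 via (4.32,38.29): [(0, 46.8314) (0, 38.615) (7.1528, 38.0769) (9.2028, 40.9243) (8.7917, 57) (7.7937, 57)]  |A|=126.3732
8. ⊥bis P0·P7 via (10.175,26.39): [(0, 46.8314) (0, 38.615) (7.1528, 38.0769) (9.2028, 40.9243) (8.7917, 57) (7.7937, 57)]  |A|=126.3732
9. canonical 6-gon: [(0, 46.8314) (0, 38.615) (7.1528, 38.0769) (9.2028, 40.9243) (8.7917, 57) (7.7937, 57)]
10. shoelace: 126.3732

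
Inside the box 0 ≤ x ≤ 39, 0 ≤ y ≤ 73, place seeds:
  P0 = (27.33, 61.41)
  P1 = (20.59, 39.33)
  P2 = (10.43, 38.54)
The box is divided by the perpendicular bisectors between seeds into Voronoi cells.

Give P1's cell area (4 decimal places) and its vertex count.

1. box [0,39]×[0,73]: [(0, 0) (39, 0) (39, 73) (0, 73)]
2. ⊥bis P1·P0 via (23.96,50.37): [(0, 57.6839) (0, 0) (39, 0) (39, 45.779)]  |A|=2017.5258
3. ⊥bis P1·P2 via (15.51,38.935): [(14.3938, 53.2901) (18.5374, 0) (39, 0) (39, 45.779)]  |A|=1108.4498
4. canonical 4-gon: [(14.3938, 53.2901) (18.5374, 0) (39, 0) (39, 45.779)]
5. shoelace: 1108.4498

Area of P1's cell: 1108.4498 (4 vertices)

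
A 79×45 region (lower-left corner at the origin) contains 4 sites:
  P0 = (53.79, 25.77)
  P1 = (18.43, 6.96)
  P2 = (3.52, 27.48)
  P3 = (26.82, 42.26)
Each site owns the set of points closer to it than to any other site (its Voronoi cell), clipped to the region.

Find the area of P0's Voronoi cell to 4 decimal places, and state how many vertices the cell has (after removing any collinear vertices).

Area of P0's cell: 1778.0101 (5 vertices)

1. box [0,79]×[0,45]: [(0, 0) (79, 0) (79, 45) (0, 45)]
2. ⊥bis P0·P1 via (36.11,16.365): [(44.8155, 0) (79, 0) (79, 45) (20.8774, 45)]  |A|=2076.91
3. ⊥bis P0·P2 via (28.655,26.625): [(28.775, 30.1536) (44.8155, 0) (79, 0) (79, 45) (29.28, 45)]  |A|=2014.5358
4. ⊥bis P0·P3 via (40.305,34.015): [(33.0409, 22.1344) (44.8155, 0) (79, 0) (79, 45) (47.0214, 45)]  |A|=1778.0101
5. canonical 5-gon: [(33.0409, 22.1344) (44.8155, 0) (79, 0) (79, 45) (47.0214, 45)]
6. shoelace: 1778.0101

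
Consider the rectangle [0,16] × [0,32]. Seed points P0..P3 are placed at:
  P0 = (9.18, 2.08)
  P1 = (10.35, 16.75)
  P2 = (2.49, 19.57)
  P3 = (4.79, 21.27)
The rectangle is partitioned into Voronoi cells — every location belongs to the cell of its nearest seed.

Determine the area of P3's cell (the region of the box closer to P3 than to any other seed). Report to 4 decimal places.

Area of P3's cell: 151.9884

1. box [0,16]×[0,32]: [(0, 0) (16, 0) (16, 32) (0, 32)]
2. ⊥bis P3·P0 via (6.985,11.675): [(0, 10.0771) (16, 13.7373) (16, 32) (0, 32)]  |A|=321.4849
3. ⊥bis P3·P1 via (7.57,19.01): [(0, 10.0771) (0.3783, 10.1636) (16, 29.3796) (16, 32) (0, 32)]  |A|=199.3053
4. ⊥bis P3·P2 via (3.64,20.42): [(0, 25.3447) (6.0574, 17.1494) (16, 29.3796) (16, 32) (0, 32)]  |A|=151.9884
5. canonical 5-gon: [(0, 25.3447) (6.0574, 17.1494) (16, 29.3796) (16, 32) (0, 32)]
6. shoelace: 151.9884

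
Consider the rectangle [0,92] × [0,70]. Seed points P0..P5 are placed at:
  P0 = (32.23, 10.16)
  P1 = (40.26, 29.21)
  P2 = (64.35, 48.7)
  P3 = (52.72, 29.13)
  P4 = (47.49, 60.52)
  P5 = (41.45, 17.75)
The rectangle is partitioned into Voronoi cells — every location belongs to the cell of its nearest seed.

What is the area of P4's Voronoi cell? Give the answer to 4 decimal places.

1. box [0,92]×[0,70]: [(0, 0) (92, 0) (92, 70) (0, 70)]
2. ⊥bis P4·P0 via (39.86,35.34): [(0, 47.4183) (92, 19.5406) (92, 70) (0, 70)]  |A|=3359.889
3. ⊥bis P4·P1 via (43.875,44.865): [(0, 54.9965) (92, 33.7521) (92, 70) (0, 70)]  |A|=2357.5642
4. ⊥bis P4·P2 via (55.92,54.61): [(0, 54.9965) (48.3617, 43.8289) (66.7094, 70) (0, 70)]  |A|=1235.7269
5. ⊥bis P4·P3 via (50.105,44.825): [(0, 54.9965) (46.5867, 44.2388) (48.9219, 44.6279) (66.7094, 70) (0, 70)]  |A|=1234.9031
6. ⊥bis P4·P5 via (44.47,39.135): [(0, 54.9965) (46.5867, 44.2388) (48.9219, 44.6279) (66.7094, 70) (0, 70)]  |A|=1234.9031
7. canonical 5-gon: [(0, 54.9965) (46.5867, 44.2388) (48.9219, 44.6279) (66.7094, 70) (0, 70)]
8. shoelace: 1234.9031

Area of P4's cell: 1234.9031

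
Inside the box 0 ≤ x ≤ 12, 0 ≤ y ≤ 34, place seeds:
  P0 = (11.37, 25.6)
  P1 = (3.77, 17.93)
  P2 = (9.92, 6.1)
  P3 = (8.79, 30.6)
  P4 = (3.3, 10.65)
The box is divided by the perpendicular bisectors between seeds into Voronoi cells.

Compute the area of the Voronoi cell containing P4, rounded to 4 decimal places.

1. box [0,12]×[0,34]: [(0, 0) (12, 0) (12, 34) (0, 34)]
2. ⊥bis P4·P0 via (7.335,18.125): [(0, 22.0844) (0, 0) (12, 0) (12, 15.6068)]  |A|=226.1476
3. ⊥bis P4·P1 via (3.535,14.29): [(0, 14.5182) (0, 0) (12, 0) (12, 13.7435)]  |A|=169.5703
4. ⊥bis P4·P2 via (6.61,8.375): [(10.3721, 13.8486) (0, 14.5182) (0, 0) (0.8538, 0)]  |A|=81.2037
5. ⊥bis P4·P3 via (6.045,20.625): [(10.3721, 13.8486) (0, 14.5182) (0, 0) (0.8538, 0)]  |A|=81.2037
6. canonical 4-gon: [(10.3721, 13.8486) (0, 14.5182) (0, 0) (0.8538, 0)]
7. shoelace: 81.2037

Area of P4's cell: 81.2037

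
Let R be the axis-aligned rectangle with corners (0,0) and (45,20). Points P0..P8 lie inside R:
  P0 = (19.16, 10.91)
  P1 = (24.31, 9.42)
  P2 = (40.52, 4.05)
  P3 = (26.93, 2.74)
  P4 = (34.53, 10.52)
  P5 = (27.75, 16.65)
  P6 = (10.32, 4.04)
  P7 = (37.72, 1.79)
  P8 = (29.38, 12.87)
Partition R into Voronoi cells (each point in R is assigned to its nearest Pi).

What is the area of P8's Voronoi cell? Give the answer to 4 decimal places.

Area of P8's cell: 38.4368

1. box [0,45]×[0,20]: [(0, 0) (45, 0) (45, 20) (0, 20)]
2. ⊥bis P8·P0 via (24.27,11.89): [(26.5503, 0) (45, 0) (45, 20) (22.7147, 20)]  |A|=407.3507
3. ⊥bis P8·P1 via (26.845,11.145): [(23.4584, 16.1218) (34.4289, 0) (45, 0) (45, 20) (22.7147, 20)]  |A|=343.8421
4. ⊥bis P8·P2 via (34.95,8.46): [(23.4584, 16.1218) (31.5738, 4.1957) (44.0867, 20) (22.7147, 20)]  |A|=180.1862
5. ⊥bis P8·P3 via (28.155,7.805): [(23.4584, 16.1218) (29.3074, 7.5263) (33.4227, 6.531) (44.0867, 20) (22.7147, 20)]  |A|=174.461
6. ⊥bis P8·P4 via (31.955,11.695): [(23.4584, 16.1218) (29.3074, 7.5263) (29.9787, 7.3639) (35.7447, 20) (22.7147, 20)]  |A|=94.1206
7. ⊥bis P8·P5 via (28.565,14.76): [(25.3334, 13.3665) (29.3074, 7.5263) (29.9787, 7.3639) (34.5267, 17.3308)]  |A|=38.4368
8. ⊥bis P8·P6 via (19.85,8.455): [(25.3334, 13.3665) (29.3074, 7.5263) (29.9787, 7.3639) (34.5267, 17.3308)]  |A|=38.4368
9. ⊥bis P8·P7 via (33.55,7.33): [(25.3334, 13.3665) (29.3074, 7.5263) (29.9787, 7.3639) (34.5267, 17.3308)]  |A|=38.4368
10. canonical 4-gon: [(25.3334, 13.3665) (29.3074, 7.5263) (29.9787, 7.3639) (34.5267, 17.3308)]
11. shoelace: 38.4368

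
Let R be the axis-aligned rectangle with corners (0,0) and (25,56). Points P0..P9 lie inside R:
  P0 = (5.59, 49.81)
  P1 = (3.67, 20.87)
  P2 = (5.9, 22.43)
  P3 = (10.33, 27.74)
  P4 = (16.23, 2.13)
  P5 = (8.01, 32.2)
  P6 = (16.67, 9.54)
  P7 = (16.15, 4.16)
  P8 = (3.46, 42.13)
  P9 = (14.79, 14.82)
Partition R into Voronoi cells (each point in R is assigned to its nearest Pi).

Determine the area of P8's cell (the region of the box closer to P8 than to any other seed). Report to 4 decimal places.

1. box [0,25]×[0,56]: [(0, 0) (25, 0) (25, 56) (0, 56)]
2. ⊥bis P8·P0 via (4.525,45.97): [(0, 47.225) (0, 0) (25, 0) (25, 40.2914)]  |A|=1093.9546
3. ⊥bis P8·P1 via (3.565,31.5): [(0, 47.225) (0, 31.4648) (25, 31.7117) (25, 40.2914)]  |A|=304.2482
4. ⊥bis P8·P2 via (4.68,32.28): [(0, 47.225) (0, 31.7003) (25, 34.7968) (25, 40.2914)]  |A|=262.7404
5. ⊥bis P8·P3 via (6.895,34.935): [(20.6447, 41.4993) (0, 47.225) (0, 31.7003) (0.1616, 31.7204)]  |A|=160.8356
6. ⊥bis P8·P4 via (9.845,22.13): [(20.6447, 41.4993) (0, 47.225) (0, 31.7003) (0.1616, 31.7204)]  |A|=160.8356
7. ⊥bis P8·P5 via (5.735,37.165): [(17.2494, 42.441) (0, 47.225) (0, 34.5372)]  |A|=109.4283
8. ⊥bis P8·P6 via (10.065,25.835): [(17.2494, 42.441) (0, 47.225) (0, 34.5372)]  |A|=109.4283
9. ⊥bis P8·P7 via (9.805,23.145): [(17.2494, 42.441) (0, 47.225) (0, 34.5372)]  |A|=109.4283
10. ⊥bis P8·P9 via (9.125,28.475): [(17.2494, 42.441) (0, 47.225) (0, 34.5372)]  |A|=109.4283
11. canonical 3-gon: [(17.2494, 42.441) (0, 47.225) (0, 34.5372)]
12. shoelace: 109.4283

Area of P8's cell: 109.4283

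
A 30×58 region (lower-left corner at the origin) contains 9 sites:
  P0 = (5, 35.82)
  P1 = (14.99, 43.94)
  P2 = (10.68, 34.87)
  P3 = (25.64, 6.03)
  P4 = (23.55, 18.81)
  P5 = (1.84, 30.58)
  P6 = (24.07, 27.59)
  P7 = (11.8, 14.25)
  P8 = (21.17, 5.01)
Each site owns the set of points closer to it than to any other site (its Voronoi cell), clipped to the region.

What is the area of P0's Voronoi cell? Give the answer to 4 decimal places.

1. box [0,30]×[0,58]: [(0, 0) (30, 0) (30, 58) (0, 58)]
2. ⊥bis P0·P1 via (9.995,39.88): [(0, 52.1768) (0, 0) (30, 0) (30, 15.2679)]  |A|=1011.6711
3. ⊥bis P0·P2 via (7.84,35.345): [(8.8368, 41.3049) (0, 52.1768) (0, 0) (1.9284, 0)]  |A|=270.3651
4. ⊥bis P0·P3 via (15.32,20.925): [(4.1317, 13.1732) (8.8368, 41.3049) (0, 52.1768) (0, 10.3105)]  |A|=236.3634
5. ⊥bis P0·P4 via (14.275,27.315): [(4.7618, 16.9405) (8.8368, 41.3049) (0, 52.1768) (0, 11.7476)]  |A|=226.0611
6. ⊥bis P0·P5 via (3.42,33.2): [(7.1091, 30.9752) (8.8368, 41.3049) (0, 52.1768) (0, 35.2624)]  |A|=115.1555
7. ⊥bis P0·P6 via (14.535,31.705): [(7.1091, 30.9752) (8.8368, 41.3049) (0, 52.1768) (0, 35.2624)]  |A|=115.1555
8. ⊥bis P0·P7 via (8.4,25.035): [(7.1091, 30.9752) (8.8368, 41.3049) (0, 52.1768) (0, 35.2624)]  |A|=115.1555
9. ⊥bis P0·P8 via (13.085,20.415): [(7.1091, 30.9752) (8.8368, 41.3049) (0, 52.1768) (0, 35.2624)]  |A|=115.1555
10. canonical 4-gon: [(7.1091, 30.9752) (8.8368, 41.3049) (0, 52.1768) (0, 35.2624)]
11. shoelace: 115.1555

Area of P0's cell: 115.1555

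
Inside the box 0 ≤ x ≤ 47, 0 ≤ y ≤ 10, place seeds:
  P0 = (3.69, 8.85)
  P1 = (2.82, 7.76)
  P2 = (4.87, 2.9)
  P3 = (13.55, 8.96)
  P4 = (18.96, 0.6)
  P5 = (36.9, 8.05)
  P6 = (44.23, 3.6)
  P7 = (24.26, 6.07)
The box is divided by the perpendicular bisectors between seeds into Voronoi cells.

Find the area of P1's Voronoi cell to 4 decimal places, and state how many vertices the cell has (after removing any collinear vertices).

Area of P1's cell: 20.7053 (4 vertices)

1. box [0,47]×[0,10]: [(0, 0) (47, 0) (47, 10) (0, 10)]
2. ⊥bis P1·P0 via (3.255,8.305): [(0, 0) (13.6601, 0) (1.1314, 10) (0, 10)]  |A|=73.9575
3. ⊥bis P1·P2 via (3.845,5.33): [(0, 3.7081) (5.8976, 6.1958) (1.1314, 10) (0, 10)]  |A|=20.7053
4. ⊥bis P1·P3 via (8.185,8.36): [(0, 3.7081) (5.8976, 6.1958) (1.1314, 10) (0, 10)]  |A|=20.7053
5. ⊥bis P1·P4 via (10.89,4.18): [(0, 3.7081) (5.8976, 6.1958) (1.1314, 10) (0, 10)]  |A|=20.7053
6. ⊥bis P1·P5 via (19.86,7.905): [(0, 3.7081) (5.8976, 6.1958) (1.1314, 10) (0, 10)]  |A|=20.7053
7. ⊥bis P1·P6 via (23.525,5.68): [(0, 3.7081) (5.8976, 6.1958) (1.1314, 10) (0, 10)]  |A|=20.7053
8. ⊥bis P1·P7 via (13.54,6.915): [(0, 3.7081) (5.8976, 6.1958) (1.1314, 10) (0, 10)]  |A|=20.7053
9. canonical 4-gon: [(0, 3.7081) (5.8976, 6.1958) (1.1314, 10) (0, 10)]
10. shoelace: 20.7053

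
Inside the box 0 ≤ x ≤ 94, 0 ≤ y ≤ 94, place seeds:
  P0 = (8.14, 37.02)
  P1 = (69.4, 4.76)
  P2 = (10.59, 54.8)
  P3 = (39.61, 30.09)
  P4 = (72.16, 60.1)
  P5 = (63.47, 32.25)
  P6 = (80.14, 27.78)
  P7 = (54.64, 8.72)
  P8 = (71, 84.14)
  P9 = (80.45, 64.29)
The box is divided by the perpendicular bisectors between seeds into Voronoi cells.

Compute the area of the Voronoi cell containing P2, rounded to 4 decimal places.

1. box [0,94]×[0,94]: [(0, 0) (94, 0) (94, 94) (0, 94)]
2. ⊥bis P2·P0 via (9.365,45.91): [(0, 47.2005) (94, 34.2477) (94, 94) (0, 94)]  |A|=5007.937
3. ⊥bis P2·P1 via (39.995,29.78): [(0, 47.2005) (49.0649, 40.4395) (94, 93.2499) (94, 94) (0, 94)]  |A|=3682.3031
4. ⊥bis P2·P3 via (25.1,42.445): [(0, 47.2005) (26.0882, 43.6056) (68.9981, 94) (0, 94)]  |A|=2349.0184
5. ⊥bis P2·P4 via (41.375,57.45): [(0, 47.2005) (26.0882, 43.6056) (41.0538, 61.1815) (38.2287, 94) (0, 94)]  |A|=1844.1157
6. ⊥bis P2·P5 via (37.03,43.525): [(0, 47.2005) (26.0882, 43.6056) (41.0538, 61.1815) (38.2287, 94) (0, 94)]  |A|=1844.1157
7. ⊥bis P2·P6 via (45.365,41.29): [(0, 47.2005) (26.0882, 43.6056) (41.0538, 61.1815) (38.2287, 94) (0, 94)]  |A|=1844.1157
8. ⊥bis P2·P7 via (32.615,31.76): [(0, 47.2005) (26.0882, 43.6056) (41.0538, 61.1815) (38.2287, 94) (0, 94)]  |A|=1844.1157
9. ⊥bis P2·P8 via (40.795,69.47): [(0, 47.2005) (26.0882, 43.6056) (41.0538, 61.1815) (40.2424, 70.6079) (28.8812, 94) (0, 94)]  |A|=1734.7867
10. ⊥bis P2·P9 via (45.52,59.545): [(0, 47.2005) (26.0882, 43.6056) (41.0538, 61.1815) (40.2424, 70.6079) (28.8812, 94) (0, 94)]  |A|=1734.7867
11. canonical 6-gon: [(0, 47.2005) (26.0882, 43.6056) (41.0538, 61.1815) (40.2424, 70.6079) (28.8812, 94) (0, 94)]
12. shoelace: 1734.7867

Area of P2's cell: 1734.7867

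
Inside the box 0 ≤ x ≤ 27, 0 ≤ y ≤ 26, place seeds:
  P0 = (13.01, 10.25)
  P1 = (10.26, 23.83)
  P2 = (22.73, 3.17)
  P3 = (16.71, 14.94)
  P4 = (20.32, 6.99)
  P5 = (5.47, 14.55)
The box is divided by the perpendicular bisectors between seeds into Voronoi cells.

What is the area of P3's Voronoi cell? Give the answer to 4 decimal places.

Area of P3's cell: 161.8400

1. box [0,27]×[0,26]: [(0, 0) (27, 0) (27, 26) (0, 26)]
2. ⊥bis P3·P0 via (14.86,12.595): [(0, 24.3182) (27, 3.0176) (27, 26) (0, 26)]  |A|=332.9661
3. ⊥bis P3·P1 via (13.485,19.385): [(9.7178, 16.6518) (27, 3.0176) (27, 26) (22.6024, 26)]  |A|=219.1482
4. ⊥bis P3·P2 via (19.72,9.055): [(9.7178, 16.6518) (19.4938, 8.9393) (27, 12.7785) (27, 26) (22.6024, 26)]  |A|=182.5147
5. ⊥bis P3·P4 via (18.515,10.965): [(9.7178, 16.6518) (17.5066, 10.5071) (27, 14.8179) (27, 26) (22.6024, 26)]  |A|=163.1354
6. ⊥bis P3·P5 via (11.09,14.745): [(10.9918, 17.5761) (11.0606, 15.5924) (17.5066, 10.5071) (27, 14.8179) (27, 26) (22.6024, 26)]  |A|=161.84
7. canonical 6-gon: [(10.9918, 17.5761) (11.0606, 15.5924) (17.5066, 10.5071) (27, 14.8179) (27, 26) (22.6024, 26)]
8. shoelace: 161.84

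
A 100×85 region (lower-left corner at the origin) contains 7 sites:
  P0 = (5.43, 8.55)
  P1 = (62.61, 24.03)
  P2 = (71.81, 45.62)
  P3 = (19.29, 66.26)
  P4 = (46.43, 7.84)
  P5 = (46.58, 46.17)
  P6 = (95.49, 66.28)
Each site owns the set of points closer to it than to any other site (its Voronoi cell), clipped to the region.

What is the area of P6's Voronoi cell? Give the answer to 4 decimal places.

Area of P6's cell: 995.4292

1. box [0,100]×[0,85]: [(0, 0) (100, 0) (100, 85) (0, 85)]
2. ⊥bis P6·P0 via (50.46,37.415): [(74.4437, 0) (100, 0) (100, 85) (19.9572, 85)]  |A|=4487.9636
3. ⊥bis P6·P1 via (79.05,45.155): [(100, 28.8512) (100, 85) (27.8501, 85)]  |A|=2025.5643
4. ⊥bis P6·P2 via (83.65,55.95): [(100, 37.21) (100, 85) (58.3049, 85)]  |A|=996.3051
5. ⊥bis P6·P3 via (57.39,66.27): [(100, 37.21) (100, 85) (58.3049, 85)]  |A|=996.3051
6. ⊥bis P6·P4 via (70.96,37.06): [(100, 37.21) (100, 85) (58.3049, 85)]  |A|=996.3051
7. ⊥bis P6·P5 via (71.035,56.225): [(60.005, 83.0513) (100, 37.21) (100, 85) (59.2038, 85)]  |A|=995.4292
8. canonical 4-gon: [(60.005, 83.0513) (100, 37.21) (100, 85) (59.2038, 85)]
9. shoelace: 995.4292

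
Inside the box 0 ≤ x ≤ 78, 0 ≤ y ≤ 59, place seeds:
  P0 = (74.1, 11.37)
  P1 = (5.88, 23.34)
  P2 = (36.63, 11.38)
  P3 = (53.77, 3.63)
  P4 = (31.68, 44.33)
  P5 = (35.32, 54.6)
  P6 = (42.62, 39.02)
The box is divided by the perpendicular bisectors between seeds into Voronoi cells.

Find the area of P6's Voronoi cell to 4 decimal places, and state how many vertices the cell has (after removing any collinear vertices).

Area of P6's cell: 1056.0485 (7 vertices)

1. box [0,78]×[0,59]: [(0, 0) (78, 0) (78, 59) (0, 59)]
2. ⊥bis P6·P0 via (58.36,25.195): [(0, 0) (36.2303, 0) (78, 47.5555) (78, 59) (0, 59)]  |A|=3608.8119
3. ⊥bis P6·P1 via (24.25,31.18): [(37.1232, 1.0166) (78, 47.5555) (78, 59) (12.3769, 59)]  |A|=2136.4336
4. ⊥bis P6·P2 via (39.625,25.2): [(25.4953, 28.2621) (55.3678, 21.7883) (78, 47.5555) (78, 59) (12.3769, 59)]  |A|=1767.1262
5. ⊥bis P6·P3 via (48.195,21.325): [(25.4953, 28.2621) (51.9894, 22.5205) (57.5495, 24.2722) (78, 47.5555) (78, 59) (12.3769, 59)]  |A|=1762.1316
6. ⊥bis P6·P4 via (37.15,41.675): [(30.1501, 27.2534) (51.9894, 22.5205) (57.5495, 24.2722) (78, 47.5555) (78, 59) (45.5591, 59)]  |A|=1170.497
7. ⊥bis P6·P5 via (38.97,46.81): [(39.8403, 47.2178) (30.1501, 27.2534) (51.9894, 22.5205) (57.5495, 24.2722) (78, 47.5555) (78, 59) (64.9865, 59)]  |A|=1056.0485
8. canonical 7-gon: [(39.8403, 47.2178) (30.1501, 27.2534) (51.9894, 22.5205) (57.5495, 24.2722) (78, 47.5555) (78, 59) (64.9865, 59)]
9. shoelace: 1056.0485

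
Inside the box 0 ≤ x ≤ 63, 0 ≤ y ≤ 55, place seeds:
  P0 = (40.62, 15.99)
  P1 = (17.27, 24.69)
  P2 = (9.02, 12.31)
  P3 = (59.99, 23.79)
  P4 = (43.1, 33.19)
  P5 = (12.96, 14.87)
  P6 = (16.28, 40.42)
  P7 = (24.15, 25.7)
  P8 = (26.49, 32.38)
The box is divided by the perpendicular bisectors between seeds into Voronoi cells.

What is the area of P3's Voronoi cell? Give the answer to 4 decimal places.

1. box [0,63]×[0,55]: [(0, 0) (63, 0) (63, 55) (0, 55)]
2. ⊥bis P3·P0 via (50.305,19.89): [(58.3144, 0) (63, 0) (63, 55) (36.1667, 55)]  |A|=866.7686
3. ⊥bis P3·P1 via (38.63,24.24): [(39.1234, 47.6578) (58.3144, 0) (63, 0) (63, 55) (39.278, 55)]  |A|=855.3467
4. ⊥bis P3·P2 via (34.505,18.05): [(39.1234, 47.6578) (58.3144, 0) (63, 0) (63, 55) (39.278, 55)]  |A|=855.3467
5. ⊥bis P3·P4 via (51.545,28.49): [(48.8163, 23.587) (58.3144, 0) (63, 0) (63, 49.0724)]  |A|=403.2747
6. ⊥bis P3·P5 via (36.475,19.33): [(48.8163, 23.587) (58.3144, 0) (63, 0) (63, 49.0724)]  |A|=403.2747
7. ⊥bis P3·P6 via (38.135,32.105): [(48.8163, 23.587) (58.3144, 0) (63, 0) (63, 49.0724)]  |A|=403.2747
8. ⊥bis P3·P7 via (42.07,24.745): [(48.8163, 23.587) (58.3144, 0) (63, 0) (63, 49.0724)]  |A|=403.2747
9. ⊥bis P3·P8 via (43.24,28.085): [(48.8163, 23.587) (58.3144, 0) (63, 0) (63, 49.0724)]  |A|=403.2747
10. canonical 4-gon: [(48.8163, 23.587) (58.3144, 0) (63, 0) (63, 49.0724)]
11. shoelace: 403.2747

Area of P3's cell: 403.2747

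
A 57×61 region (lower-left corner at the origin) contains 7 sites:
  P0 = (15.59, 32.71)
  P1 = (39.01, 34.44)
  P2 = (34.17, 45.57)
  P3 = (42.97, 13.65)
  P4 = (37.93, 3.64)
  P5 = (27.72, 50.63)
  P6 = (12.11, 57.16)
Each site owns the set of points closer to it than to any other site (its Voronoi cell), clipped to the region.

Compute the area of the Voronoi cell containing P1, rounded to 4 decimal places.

Area of P1's cell: 534.0978

1. box [0,57]×[0,61]: [(0, 0) (57, 0) (57, 61) (0, 61)]
2. ⊥bis P1·P0 via (27.3,33.575): [(29.7801, 0) (57, 0) (57, 61) (25.2742, 61)]  |A|=1797.8441
3. ⊥bis P1·P2 via (36.59,40.005): [(27.1289, 35.8908) (29.7801, 0) (57, 0) (57, 48.8805)]  |A|=1218.5271
4. ⊥bis P1·P3 via (40.99,24.045): [(27.1289, 35.8908) (28.1841, 21.6058) (57, 27.0945) (57, 48.8805)]  |A|=534.0978
5. ⊥bis P1·P4 via (38.47,19.04): [(27.1289, 35.8908) (28.1841, 21.6058) (57, 27.0945) (57, 48.8805)]  |A|=534.0978
6. ⊥bis P1·P5 via (33.365,42.535): [(27.1289, 35.8908) (28.1841, 21.6058) (57, 27.0945) (57, 48.8805)]  |A|=534.0978
7. ⊥bis P1·P6 via (25.56,45.8): [(27.1289, 35.8908) (28.1841, 21.6058) (57, 27.0945) (57, 48.8805)]  |A|=534.0978
8. canonical 4-gon: [(27.1289, 35.8908) (28.1841, 21.6058) (57, 27.0945) (57, 48.8805)]
9. shoelace: 534.0978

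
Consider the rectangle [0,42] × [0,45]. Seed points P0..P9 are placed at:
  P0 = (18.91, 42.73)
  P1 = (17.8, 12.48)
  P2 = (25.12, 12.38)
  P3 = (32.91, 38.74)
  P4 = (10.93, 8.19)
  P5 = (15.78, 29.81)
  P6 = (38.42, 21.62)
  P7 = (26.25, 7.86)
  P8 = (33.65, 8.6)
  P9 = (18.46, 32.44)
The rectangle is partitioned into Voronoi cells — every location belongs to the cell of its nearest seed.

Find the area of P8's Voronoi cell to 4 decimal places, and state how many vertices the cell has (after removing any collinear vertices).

1. box [0,42]×[0,45]: [(0, 0) (42, 0) (42, 45) (0, 45)]
2. ⊥bis P8·P0 via (26.28,25.665): [(0, 14.3152) (0, 0) (42, 0) (42, 32.4541)]  |A|=982.1567
3. ⊥bis P8·P1 via (25.725,10.54): [(29.7996, 27.185) (23.1449, 0) (42, 0) (42, 32.4541)]  |A|=454.2652
4. ⊥bis P8·P2 via (29.385,10.49): [(38.4362, 30.915) (24.7364, 0) (42, 0) (42, 32.4541)]  |A|=324.6819
5. ⊥bis P8·P3 via (33.28,23.67): [(35.247, 23.7183) (24.7364, 0) (42, 0) (42, 23.8841)]  |A|=285.3756
6. ⊥bis P8·P4 via (22.29,8.395): [(35.247, 23.7183) (24.7364, 0) (42, 0) (42, 23.8841)]  |A|=285.3756
7. ⊥bis P8·P5 via (24.715,19.205): [(35.247, 23.7183) (24.7364, 0) (42, 0) (42, 23.8841)]  |A|=285.3756
8. ⊥bis P8·P6 via (36.035,15.11): [(32.0752, 16.5607) (24.7364, 0) (42, 0) (42, 12.9247)]  |A|=207.0859
9. ⊥bis P8·P7 via (29.95,8.23): [(32.0752, 16.5607) (29.6616, 11.1141) (30.773, 0) (42, 0) (42, 12.9247)]  |A|=173.5403
10. ⊥bis P8·P9 via (26.055,20.52): [(32.0752, 16.5607) (29.6616, 11.1141) (30.773, 0) (42, 0) (42, 12.9247)]  |A|=173.5403
11. canonical 5-gon: [(32.0752, 16.5607) (29.6616, 11.1141) (30.773, 0) (42, 0) (42, 12.9247)]
12. shoelace: 173.5403

Area of P8's cell: 173.5403 (5 vertices)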